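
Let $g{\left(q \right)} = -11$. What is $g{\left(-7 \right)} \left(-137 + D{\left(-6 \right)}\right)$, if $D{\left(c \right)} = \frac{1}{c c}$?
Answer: $\frac{54241}{36} \approx 1506.7$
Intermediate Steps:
$D{\left(c \right)} = \frac{1}{c^{2}}$
$g{\left(-7 \right)} \left(-137 + D{\left(-6 \right)}\right) = - 11 \left(-137 + \frac{1}{36}\right) = \left(-11\right) \left(- \frac{4931}{36}\right) = \frac{54241}{36}$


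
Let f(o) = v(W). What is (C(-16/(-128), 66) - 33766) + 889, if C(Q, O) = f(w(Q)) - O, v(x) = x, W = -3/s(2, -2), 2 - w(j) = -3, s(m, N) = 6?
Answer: -65887/2 ≈ -32944.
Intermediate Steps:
w(j) = 5 (w(j) = 2 - 1*(-3) = 2 + 3 = 5)
W = -1/2 (W = -3/6 = -3*1/6 = -1/2 ≈ -0.50000)
f(o) = -1/2
C(Q, O) = -1/2 - O
(C(-16/(-128), 66) - 33766) + 889 = ((-1/2 - 1*66) - 33766) + 889 = ((-1/2 - 66) - 33766) + 889 = (-133/2 - 33766) + 889 = -67665/2 + 889 = -65887/2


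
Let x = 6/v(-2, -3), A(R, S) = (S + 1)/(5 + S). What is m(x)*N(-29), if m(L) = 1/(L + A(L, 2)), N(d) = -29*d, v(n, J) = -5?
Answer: -29435/27 ≈ -1090.2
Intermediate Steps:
A(R, S) = (1 + S)/(5 + S)
x = -6/5 (x = 6/(-5) = 6*(-⅕) = -6/5 ≈ -1.2000)
m(L) = 1/(3/7 + L) (m(L) = 1/(L + (1 + 2)/(5 + 2)) = 1/(L + 3/7) = 1/(3/7 + L))
m(x)*N(-29) = (7/(3 + 7*(-6/5)))*(-29*(-29)) = (7/(3 - 42/5))*841 = (7/(-27/5))*841 = (7*(-5/27))*841 = -35/27*841 = -29435/27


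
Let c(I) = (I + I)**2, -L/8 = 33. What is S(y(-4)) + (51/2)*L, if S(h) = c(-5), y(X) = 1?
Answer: -6632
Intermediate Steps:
L = -264 (L = -8*33 = -264)
c(I) = 4*I**2 (c(I) = (2*I)**2 = 4*I**2)
S(h) = 100 (S(h) = 4*(-5)**2 = 4*25 = 100)
S(y(-4)) + (51/2)*L = 100 + (51/2)*(-264) = 100 - 6732 = -6632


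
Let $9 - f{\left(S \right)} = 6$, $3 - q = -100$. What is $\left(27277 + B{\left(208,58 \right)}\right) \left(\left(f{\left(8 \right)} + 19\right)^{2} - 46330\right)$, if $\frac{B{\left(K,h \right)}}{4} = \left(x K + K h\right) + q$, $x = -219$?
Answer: $4871733498$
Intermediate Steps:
$q = 103$ ($q = 3 - -100 = 3 + 100 = 103$)
$f{\left(S \right)} = 3$ ($f{\left(S \right)} = 9 - 6 = 3$)
$B{\left(K,h \right)} = 412 - 876 K + 4 K h$ ($B{\left(K,h \right)} = 4 \left(\left(- 219 K + K h\right) + 103\right) = 4 \left(103 - 219 K + K h\right) = 412 - 876 K + 4 K h$)
$\left(27277 + B{\left(208,58 \right)}\right) \left(\left(f{\left(8 \right)} + 19\right)^{2} - 46330\right) = \left(27277 + \left(412 - 182208 + 4 \cdot 208 \cdot 58\right)\right) \left(\left(3 + 19\right)^{2} - 46330\right) = \left(27277 + \left(412 - 182208 + 48256\right)\right) \left(22^{2} - 46330\right) = \left(27277 - 133540\right) \left(484 - 46330\right) = \left(-106263\right) \left(-45846\right) = 4871733498$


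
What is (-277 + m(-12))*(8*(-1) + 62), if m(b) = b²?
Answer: -7182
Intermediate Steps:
(-277 + m(-12))*(8*(-1) + 62) = (-277 + (-12)²)*(8*(-1) + 62) = (-277 + 144)*(-8 + 62) = -133*54 = -7182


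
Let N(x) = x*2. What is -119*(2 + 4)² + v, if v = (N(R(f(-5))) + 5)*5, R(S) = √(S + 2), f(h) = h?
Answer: -4259 + 10*I*√3 ≈ -4259.0 + 17.32*I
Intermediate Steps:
R(S) = √(2 + S)
N(x) = 2*x
v = 25 + 10*I*√3 (v = (2*√(2 - 5) + 5)*5 = (2*√(-3) + 5)*5 = (2*(I*√3) + 5)*5 = (2*I*√3 + 5)*5 = (5 + 2*I*√3)*5 = 25 + 10*I*√3 ≈ 25.0 + 17.32*I)
-119*(2 + 4)² + v = -119*(2 + 4)² + (25 + 10*I*√3) = -119*6² + (25 + 10*I*√3) = -119*36 + (25 + 10*I*√3) = -4284 + (25 + 10*I*√3) = -4259 + 10*I*√3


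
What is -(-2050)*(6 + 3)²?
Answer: 166050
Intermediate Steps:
-(-2050)*(6 + 3)² = -(-2050)*9² = -(-2050)*81 = -410*(-405) = 166050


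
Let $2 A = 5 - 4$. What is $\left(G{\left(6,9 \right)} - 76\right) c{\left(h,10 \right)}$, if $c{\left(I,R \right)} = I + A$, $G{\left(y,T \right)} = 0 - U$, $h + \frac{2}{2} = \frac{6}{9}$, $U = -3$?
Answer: $- \frac{73}{6} \approx -12.167$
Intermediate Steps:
$A = \frac{1}{2}$ ($A = \frac{5 - 4}{2} = \frac{1}{2} \cdot 1 = \frac{1}{2} \approx 0.5$)
$h = - \frac{1}{3}$ ($h = -1 + \frac{6}{9} = -1 + 6 \cdot \frac{1}{9} = -1 + \frac{2}{3} = - \frac{1}{3} \approx -0.33333$)
$G{\left(y,T \right)} = 3$ ($G{\left(y,T \right)} = 0 - -3 = 0 + 3 = 3$)
$c{\left(I,R \right)} = \frac{1}{2} + I$ ($c{\left(I,R \right)} = I + \frac{1}{2} = \frac{1}{2} + I$)
$\left(G{\left(6,9 \right)} - 76\right) c{\left(h,10 \right)} = \left(3 - 76\right) \left(\frac{1}{2} - \frac{1}{3}\right) = \left(-73\right) \frac{1}{6} = - \frac{73}{6}$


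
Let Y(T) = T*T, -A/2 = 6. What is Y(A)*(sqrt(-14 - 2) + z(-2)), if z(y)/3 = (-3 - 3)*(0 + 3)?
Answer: -7776 + 576*I ≈ -7776.0 + 576.0*I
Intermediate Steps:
A = -12 (A = -2*6 = -12)
z(y) = -54 (z(y) = 3*((-3 - 3)*(0 + 3)) = 3*(-6*3) = 3*(-18) = -54)
Y(T) = T**2
Y(A)*(sqrt(-14 - 2) + z(-2)) = (-12)**2*(sqrt(-14 - 2) - 54) = 144*(sqrt(-16) - 54) = 144*(4*I - 54) = 144*(-54 + 4*I) = -7776 + 576*I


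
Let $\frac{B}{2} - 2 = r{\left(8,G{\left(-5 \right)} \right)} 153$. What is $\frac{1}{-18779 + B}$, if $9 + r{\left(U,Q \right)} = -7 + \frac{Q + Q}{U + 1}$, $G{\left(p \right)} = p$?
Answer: $- \frac{1}{24011} \approx -4.1648 \cdot 10^{-5}$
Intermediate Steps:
$r{\left(U,Q \right)} = -16 + \frac{2 Q}{1 + U}$ ($r{\left(U,Q \right)} = -9 + \left(-7 + \frac{Q + Q}{U + 1}\right) = -9 + \left(-7 + \frac{2 Q}{1 + U}\right) = -16 + \frac{2 Q}{1 + U}$)
$B = -5232$ ($B = 4 + 2 \frac{2 \left(-8 - 5 - 64\right)}{1 + 8} \cdot 153 = 4 + 2 \frac{2 \left(-8 - 5 - 64\right)}{9} \cdot 153 = 4 + 2 \cdot 2 \cdot \frac{1}{9} \left(-77\right) 153 = 4 + 2 \left(\left(- \frac{154}{9}\right) 153\right) = 4 + 2 \left(-2618\right) = 4 - 5236 = -5232$)
$\frac{1}{-18779 + B} = \frac{1}{-18779 - 5232} = \frac{1}{-24011} = - \frac{1}{24011}$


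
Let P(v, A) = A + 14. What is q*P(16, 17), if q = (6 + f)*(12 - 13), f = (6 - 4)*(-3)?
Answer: 0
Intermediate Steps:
P(v, A) = 14 + A
f = -6 (f = 2*(-3) = -6)
q = 0 (q = (6 - 6)*(12 - 13) = 0*(-1) = 0)
q*P(16, 17) = 0*(14 + 17) = 0*31 = 0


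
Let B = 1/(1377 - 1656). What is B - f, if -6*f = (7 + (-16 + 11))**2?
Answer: 185/279 ≈ 0.66308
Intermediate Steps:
B = -1/279 (B = 1/(-279) = -1/279 ≈ -0.0035842)
f = -2/3 (f = -(7 + (-16 + 11))**2/6 = -(7 - 5)**2/6 = -1/6*2**2 = -1/6*4 = -2/3 ≈ -0.66667)
B - f = -1/279 - 1*(-2/3) = -1/279 + 2/3 = 185/279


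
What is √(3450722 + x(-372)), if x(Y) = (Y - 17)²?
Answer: 3*√400227 ≈ 1897.9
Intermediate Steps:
x(Y) = (-17 + Y)²
√(3450722 + x(-372)) = √(3450722 + (-17 - 372)²) = √(3450722 + (-389)²) = √(3450722 + 151321) = √3602043 = 3*√400227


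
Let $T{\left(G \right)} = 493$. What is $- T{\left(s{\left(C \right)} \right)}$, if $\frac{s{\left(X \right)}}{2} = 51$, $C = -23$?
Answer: $-493$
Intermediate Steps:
$s{\left(X \right)} = 102$ ($s{\left(X \right)} = 2 \cdot 51 = 102$)
$- T{\left(s{\left(C \right)} \right)} = \left(-1\right) 493 = -493$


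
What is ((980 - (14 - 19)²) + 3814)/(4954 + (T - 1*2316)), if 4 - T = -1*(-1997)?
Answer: 4769/645 ≈ 7.3938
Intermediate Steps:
T = -1993 (T = 4 - (-1)*(-1997) = 4 - 1*1997 = 4 - 1997 = -1993)
((980 - (14 - 19)²) + 3814)/(4954 + (T - 1*2316)) = ((980 - (14 - 19)²) + 3814)/(4954 + (-1993 - 1*2316)) = ((980 - 1*(-5)²) + 3814)/(4954 + (-1993 - 2316)) = ((980 - 1*25) + 3814)/(4954 - 4309) = ((980 - 25) + 3814)/645 = (955 + 3814)*(1/645) = 4769*(1/645) = 4769/645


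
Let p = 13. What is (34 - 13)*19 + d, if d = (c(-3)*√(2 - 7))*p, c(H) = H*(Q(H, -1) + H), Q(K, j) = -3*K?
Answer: 399 - 234*I*√5 ≈ 399.0 - 523.24*I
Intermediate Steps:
c(H) = -2*H² (c(H) = H*(-3*H + H) = H*(-2*H) = -2*H²)
d = -234*I*√5 (d = ((-2*(-3)²)*√(2 - 7))*13 = ((-2*9)*√(-5))*13 = -18*I*√5*13 = -234*I*√5 ≈ -523.24*I)
(34 - 13)*19 + d = (34 - 13)*19 - 234*I*√5 = 21*19 - 234*I*√5 = 399 - 234*I*√5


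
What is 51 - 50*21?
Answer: -999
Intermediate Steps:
51 - 50*21 = 51 - 1050 = -999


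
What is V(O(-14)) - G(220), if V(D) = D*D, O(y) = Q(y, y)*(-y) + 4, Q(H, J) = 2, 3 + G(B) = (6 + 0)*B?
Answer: -293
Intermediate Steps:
G(B) = -3 + 6*B (G(B) = -3 + (6 + 0)*B = -3 + 6*B)
O(y) = 4 - 2*y (O(y) = 2*(-y) + 4 = -2*y + 4 = 4 - 2*y)
V(D) = D²
V(O(-14)) - G(220) = (4 - 2*(-14))² - (-3 + 6*220) = (4 + 28)² - (-3 + 1320) = 32² - 1*1317 = 1024 - 1317 = -293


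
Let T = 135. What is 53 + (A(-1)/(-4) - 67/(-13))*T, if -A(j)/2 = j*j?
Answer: 21223/26 ≈ 816.27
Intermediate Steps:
A(j) = -2*j² (A(j) = -2*j*j = -2*j²)
53 + (A(-1)/(-4) - 67/(-13))*T = 53 + (-2*(-1)²/(-4) - 67/(-13))*135 = 53 + (-2*1*(-¼) - 67*(-1/13))*135 = 53 + (-2*(-¼) + 67/13)*135 = 53 + (½ + 67/13)*135 = 53 + (147/26)*135 = 53 + 19845/26 = 21223/26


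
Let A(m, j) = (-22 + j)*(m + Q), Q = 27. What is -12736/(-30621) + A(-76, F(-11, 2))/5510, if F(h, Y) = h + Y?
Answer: 116688659/168721710 ≈ 0.69160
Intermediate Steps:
F(h, Y) = Y + h
A(m, j) = (-22 + j)*(27 + m) (A(m, j) = (-22 + j)*(m + 27) = (-22 + j)*(27 + m))
-12736/(-30621) + A(-76, F(-11, 2))/5510 = -12736/(-30621) + (-594 - 22*(-76) + 27*(2 - 11) + (2 - 11)*(-76))/5510 = -12736*(-1/30621) + (-594 + 1672 + 27*(-9) - 9*(-76))*(1/5510) = 12736/30621 + (-594 + 1672 - 243 + 684)*(1/5510) = 12736/30621 + 1519*(1/5510) = 12736/30621 + 1519/5510 = 116688659/168721710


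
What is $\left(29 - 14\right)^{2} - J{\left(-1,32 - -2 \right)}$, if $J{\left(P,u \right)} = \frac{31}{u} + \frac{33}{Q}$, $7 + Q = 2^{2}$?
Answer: $\frac{7993}{34} \approx 235.09$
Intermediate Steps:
$Q = -3$ ($Q = -7 + 2^{2} = -7 + 4 = -3$)
$J{\left(P,u \right)} = -11 + \frac{31}{u}$ ($J{\left(P,u \right)} = \frac{31}{u} + \frac{33}{-3} = \frac{31}{u} + 33 \left(- \frac{1}{3}\right) = \frac{31}{u} - 11 = -11 + \frac{31}{u}$)
$\left(29 - 14\right)^{2} - J{\left(-1,32 - -2 \right)} = \left(29 - 14\right)^{2} - \left(-11 + \frac{31}{32 - -2}\right) = 15^{2} - \left(-11 + \frac{31}{32 + 2}\right) = 225 - \left(-11 + \frac{31}{34}\right) = 225 - - \frac{343}{34} = 225 + \frac{343}{34} = \frac{7993}{34}$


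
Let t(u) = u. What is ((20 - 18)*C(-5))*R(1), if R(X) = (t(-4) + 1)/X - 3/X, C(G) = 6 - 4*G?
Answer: -312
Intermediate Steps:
R(X) = -6/X (R(X) = (-4 + 1)/X - 3/X = -3/X - 3/X = -6/X)
((20 - 18)*C(-5))*R(1) = ((20 - 18)*(6 - 4*(-5)))*(-6/1) = (2*(6 + 20))*(-6*1) = (2*26)*(-6) = 52*(-6) = -312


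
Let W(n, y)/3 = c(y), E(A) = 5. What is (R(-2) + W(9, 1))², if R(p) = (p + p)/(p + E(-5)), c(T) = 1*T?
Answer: 25/9 ≈ 2.7778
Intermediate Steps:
c(T) = T
W(n, y) = 3*y
R(p) = 2*p/(5 + p) (R(p) = (p + p)/(p + 5) = (2*p)/(5 + p) = 2*p/(5 + p))
(R(-2) + W(9, 1))² = (2*(-2)/(5 - 2) + 3*1)² = (2*(-2)/3 + 3)² = (2*(-2)*(⅓) + 3)² = (-4/3 + 3)² = (5/3)² = 25/9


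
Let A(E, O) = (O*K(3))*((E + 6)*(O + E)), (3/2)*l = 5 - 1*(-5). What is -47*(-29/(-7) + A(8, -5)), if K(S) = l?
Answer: 459237/7 ≈ 65605.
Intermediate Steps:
l = 20/3 (l = 2*(5 - 1*(-5))/3 = 2*(5 + 5)/3 = (⅔)*10 = 20/3 ≈ 6.6667)
K(S) = 20/3
A(E, O) = 20*O*(6 + E)*(E + O)/3 (A(E, O) = (O*(20/3))*((E + 6)*(O + E)) = (20*O/3)*((6 + E)*(E + O)) = 20*O*(6 + E)*(E + O)/3)
-47*(-29/(-7) + A(8, -5)) = -47*(-29/(-7) + (20/3)*(-5)*(8² + 6*8 + 6*(-5) + 8*(-5))) = -47*(-29*(-⅐) + (20/3)*(-5)*(64 + 48 - 30 - 40)) = -47*(29/7 + (20/3)*(-5)*42) = -47*(29/7 - 1400) = -47*(-9771/7) = 459237/7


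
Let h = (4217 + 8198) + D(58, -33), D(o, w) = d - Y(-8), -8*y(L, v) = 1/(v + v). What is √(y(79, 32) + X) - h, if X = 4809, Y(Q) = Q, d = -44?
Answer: -12379 + √4924414/32 ≈ -12310.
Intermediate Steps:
y(L, v) = -1/(16*v) (y(L, v) = -1/(8*(v + v)) = -1/(2*v)/8 = -1/(16*v))
D(o, w) = -36 (D(o, w) = -44 - 1*(-8) = -44 + 8 = -36)
h = 12379 (h = (4217 + 8198) - 36 = 12415 - 36 = 12379)
√(y(79, 32) + X) - h = √(-1/16/32 + 4809) - 1*12379 = √(-1/16*1/32 + 4809) - 12379 = √(-1/512 + 4809) - 12379 = √(2462207/512) - 12379 = √4924414/32 - 12379 = -12379 + √4924414/32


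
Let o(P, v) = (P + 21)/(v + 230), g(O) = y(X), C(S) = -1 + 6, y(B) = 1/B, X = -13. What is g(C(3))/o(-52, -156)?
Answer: 74/403 ≈ 0.18362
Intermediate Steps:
C(S) = 5
g(O) = -1/13 (g(O) = 1/(-13) = -1/13)
o(P, v) = (21 + P)/(230 + v)
g(C(3))/o(-52, -156) = -(230 - 156)/(21 - 52)/13 = -1/(13*(-31/74)) = -1/13*(-74/31) = 74/403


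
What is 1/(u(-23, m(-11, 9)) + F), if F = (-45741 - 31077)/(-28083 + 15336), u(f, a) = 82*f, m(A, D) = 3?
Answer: -607/1141144 ≈ -0.00053192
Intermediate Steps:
F = 3658/607 (F = -76818/(-12747) = -76818*(-1/12747) = 3658/607 ≈ 6.0264)
1/(u(-23, m(-11, 9)) + F) = 1/(82*(-23) + 3658/607) = 1/(-1886 + 3658/607) = 1/(-1141144/607) = -607/1141144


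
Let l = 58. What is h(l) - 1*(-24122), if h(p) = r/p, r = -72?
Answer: 699502/29 ≈ 24121.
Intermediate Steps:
h(p) = -72/p
h(l) - 1*(-24122) = -72/58 - 1*(-24122) = -72*1/58 + 24122 = -36/29 + 24122 = 699502/29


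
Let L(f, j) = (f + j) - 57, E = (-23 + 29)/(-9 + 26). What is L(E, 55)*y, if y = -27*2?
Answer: 1512/17 ≈ 88.941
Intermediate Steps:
E = 6/17 ≈ 0.35294
L(f, j) = -57 + f + j
y = -54
L(E, 55)*y = (-57 + 6/17 + 55)*(-54) = -28/17*(-54) = 1512/17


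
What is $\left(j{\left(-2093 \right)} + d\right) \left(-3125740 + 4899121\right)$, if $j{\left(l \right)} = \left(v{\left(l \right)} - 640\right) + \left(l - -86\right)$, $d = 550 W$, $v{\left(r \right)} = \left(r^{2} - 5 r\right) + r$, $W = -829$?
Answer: $6970139243544$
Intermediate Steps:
$v{\left(r \right)} = r^{2} - 4 r$
$d = -455950$ ($d = 550 \left(-829\right) = -455950$)
$j{\left(l \right)} = -554 + l + l \left(-4 + l\right)$ ($j{\left(l \right)} = \left(l \left(-4 + l\right) - 640\right) + \left(l - -86\right) = \left(-640 + l \left(-4 + l\right)\right) + \left(l + 86\right) = \left(-640 + l \left(-4 + l\right)\right) + \left(86 + l\right) = -554 + l + l \left(-4 + l\right)$)
$\left(j{\left(-2093 \right)} + d\right) \left(-3125740 + 4899121\right) = \left(\left(-554 - 2093 - 2093 \left(-4 - 2093\right)\right) - 455950\right) \left(-3125740 + 4899121\right) = \left(\left(-554 - 2093 - -4389021\right) - 455950\right) 1773381 = \left(\left(-554 - 2093 + 4389021\right) - 455950\right) 1773381 = \left(4386374 - 455950\right) 1773381 = 3930424 \cdot 1773381 = 6970139243544$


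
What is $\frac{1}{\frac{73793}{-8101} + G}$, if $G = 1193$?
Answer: $\frac{8101}{9590700} \approx 0.00084467$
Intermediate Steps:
$\frac{1}{\frac{73793}{-8101} + G} = \frac{1}{\frac{73793}{-8101} + 1193} = \frac{1}{73793 \left(- \frac{1}{8101}\right) + 1193} = \frac{1}{- \frac{73793}{8101} + 1193} = \frac{1}{\frac{9590700}{8101}} = \frac{8101}{9590700}$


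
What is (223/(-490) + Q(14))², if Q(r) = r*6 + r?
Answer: 2284553209/240100 ≈ 9515.0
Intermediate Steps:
Q(r) = 7*r (Q(r) = 6*r + r = 7*r)
(223/(-490) + Q(14))² = (223/(-490) + 7*14)² = (223*(-1/490) + 98)² = (-223/490 + 98)² = (47797/490)² = 2284553209/240100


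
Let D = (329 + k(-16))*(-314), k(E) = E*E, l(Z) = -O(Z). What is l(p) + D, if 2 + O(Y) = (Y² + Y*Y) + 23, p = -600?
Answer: -903711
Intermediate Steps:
O(Y) = 21 + 2*Y² (O(Y) = -2 + ((Y² + Y*Y) + 23) = -2 + ((Y² + Y²) + 23) = -2 + (2*Y² + 23) = -2 + (23 + 2*Y²) = 21 + 2*Y²)
l(Z) = -21 - 2*Z² (l(Z) = -(21 + 2*Z²) = -21 - 2*Z²)
k(E) = E²
D = -183690 (D = (329 + (-16)²)*(-314) = (329 + 256)*(-314) = 585*(-314) = -183690)
l(p) + D = (-21 - 2*(-600)²) - 183690 = (-21 - 2*360000) - 183690 = (-21 - 720000) - 183690 = -720021 - 183690 = -903711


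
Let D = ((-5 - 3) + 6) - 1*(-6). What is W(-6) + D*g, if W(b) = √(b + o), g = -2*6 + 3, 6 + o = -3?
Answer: -36 + I*√15 ≈ -36.0 + 3.873*I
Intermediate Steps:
o = -9 (o = -6 - 3 = -9)
g = -9 (g = -12 + 3 = -9)
D = 4 (D = (-8 + 6) + 6 = -2 + 6 = 4)
W(b) = √(-9 + b) (W(b) = √(b - 9) = √(-9 + b))
W(-6) + D*g = √(-9 - 6) + 4*(-9) = √(-15) - 36 = I*√15 - 36 = -36 + I*√15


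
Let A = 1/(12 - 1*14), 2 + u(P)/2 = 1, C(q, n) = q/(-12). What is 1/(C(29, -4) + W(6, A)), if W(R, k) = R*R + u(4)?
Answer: 12/379 ≈ 0.031662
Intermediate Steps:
C(q, n) = -q/12 (C(q, n) = q*(-1/12) = -q/12)
u(P) = -2 (u(P) = -4 + 2*1 = -4 + 2 = -2)
A = -½ (A = 1/(12 - 14) = 1/(-2) = -½ ≈ -0.50000)
W(R, k) = -2 + R² (W(R, k) = R*R - 2 = R² - 2 = -2 + R²)
1/(C(29, -4) + W(6, A)) = 1/(-1/12*29 + (-2 + 6²)) = 1/(-29/12 + (-2 + 36)) = 1/(-29/12 + 34) = 1/(379/12) = 12/379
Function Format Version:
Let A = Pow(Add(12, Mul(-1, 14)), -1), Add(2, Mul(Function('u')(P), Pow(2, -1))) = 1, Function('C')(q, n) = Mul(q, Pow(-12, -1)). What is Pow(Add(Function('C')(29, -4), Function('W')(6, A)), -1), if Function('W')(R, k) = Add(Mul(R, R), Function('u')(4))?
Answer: Rational(12, 379) ≈ 0.031662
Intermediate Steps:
Function('C')(q, n) = Mul(Rational(-1, 12), q) (Function('C')(q, n) = Mul(q, Rational(-1, 12)) = Mul(Rational(-1, 12), q))
Function('u')(P) = -2 (Function('u')(P) = Add(-4, Mul(2, 1)) = Add(-4, 2) = -2)
A = Rational(-1, 2) (A = Pow(Add(12, -14), -1) = Pow(-2, -1) = Rational(-1, 2) ≈ -0.50000)
Function('W')(R, k) = Add(-2, Pow(R, 2)) (Function('W')(R, k) = Add(Mul(R, R), -2) = Add(Pow(R, 2), -2) = Add(-2, Pow(R, 2)))
Pow(Add(Function('C')(29, -4), Function('W')(6, A)), -1) = Pow(Add(Mul(Rational(-1, 12), 29), Add(-2, Pow(6, 2))), -1) = Pow(Add(Rational(-29, 12), Add(-2, 36)), -1) = Pow(Add(Rational(-29, 12), 34), -1) = Pow(Rational(379, 12), -1) = Rational(12, 379)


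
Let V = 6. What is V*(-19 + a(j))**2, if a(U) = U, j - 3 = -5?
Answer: 2646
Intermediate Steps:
j = -2 (j = 3 - 5 = -2)
V*(-19 + a(j))**2 = 6*(-19 - 2)**2 = 6*(-21)**2 = 6*441 = 2646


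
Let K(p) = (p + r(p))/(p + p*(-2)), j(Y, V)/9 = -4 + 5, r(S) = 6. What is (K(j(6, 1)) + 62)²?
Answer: 32761/9 ≈ 3640.1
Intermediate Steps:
j(Y, V) = 9 (j(Y, V) = 9*(-4 + 5) = 9*1 = 9)
K(p) = -(6 + p)/p (K(p) = (p + 6)/(p + p*(-2)) = (6 + p)/(p - 2*p) = (6 + p)/((-p)) = (6 + p)*(-1/p) = -(6 + p)/p)
(K(j(6, 1)) + 62)² = ((-6 - 1*9)/9 + 62)² = ((-6 - 9)/9 + 62)² = ((⅑)*(-15) + 62)² = (-5/3 + 62)² = (181/3)² = 32761/9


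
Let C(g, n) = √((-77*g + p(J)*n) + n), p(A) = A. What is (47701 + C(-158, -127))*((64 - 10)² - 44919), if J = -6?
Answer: -2003585103 - 42003*√12801 ≈ -2.0083e+9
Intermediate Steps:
C(g, n) = √(-77*g - 5*n) (C(g, n) = √((-77*g - 6*n) + n) = √(-77*g - 5*n))
(47701 + C(-158, -127))*((64 - 10)² - 44919) = (47701 + √(-77*(-158) - 5*(-127)))*((64 - 10)² - 44919) = (47701 + √(12166 + 635))*(54² - 44919) = (47701 + √12801)*(2916 - 44919) = (47701 + √12801)*(-42003) = -2003585103 - 42003*√12801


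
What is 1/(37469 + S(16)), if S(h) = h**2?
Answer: 1/37725 ≈ 2.6508e-5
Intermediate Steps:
1/(37469 + S(16)) = 1/(37469 + 16**2) = 1/(37469 + 256) = 1/37725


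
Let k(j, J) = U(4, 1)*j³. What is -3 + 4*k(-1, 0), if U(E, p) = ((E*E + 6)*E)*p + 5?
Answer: -375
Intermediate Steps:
U(E, p) = 5 + E*p*(6 + E²) (U(E, p) = ((E² + 6)*E)*p + 5 = ((6 + E²)*E)*p + 5 = (E*(6 + E²))*p + 5 = E*p*(6 + E²) + 5 = 5 + E*p*(6 + E²))
k(j, J) = 93*j³ (k(j, J) = (5 + 1*4³ + 6*4*1)*j³ = (5 + 1*64 + 24)*j³ = (5 + 64 + 24)*j³ = 93*j³)
-3 + 4*k(-1, 0) = -3 + 4*(93*(-1)³) = -3 + 4*(93*(-1)) = -3 + 4*(-93) = -3 - 372 = -375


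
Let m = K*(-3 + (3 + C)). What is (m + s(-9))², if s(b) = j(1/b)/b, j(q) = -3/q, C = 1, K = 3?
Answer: 0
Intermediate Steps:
s(b) = -3 (s(b) = (-3*b)/b = -3)
m = 3 (m = 3*(-3 + (3 + 1)) = 3*(-3 + 4) = 3*1 = 3)
(m + s(-9))² = (3 - 3)² = 0² = 0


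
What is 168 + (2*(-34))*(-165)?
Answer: 11388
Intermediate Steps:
168 + (2*(-34))*(-165) = 168 - 68*(-165) = 168 + 11220 = 11388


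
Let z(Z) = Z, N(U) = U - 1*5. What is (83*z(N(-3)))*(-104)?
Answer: 69056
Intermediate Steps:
N(U) = -5 + U (N(U) = U - 5 = -5 + U)
(83*z(N(-3)))*(-104) = (83*(-5 - 3))*(-104) = (83*(-8))*(-104) = -664*(-104) = 69056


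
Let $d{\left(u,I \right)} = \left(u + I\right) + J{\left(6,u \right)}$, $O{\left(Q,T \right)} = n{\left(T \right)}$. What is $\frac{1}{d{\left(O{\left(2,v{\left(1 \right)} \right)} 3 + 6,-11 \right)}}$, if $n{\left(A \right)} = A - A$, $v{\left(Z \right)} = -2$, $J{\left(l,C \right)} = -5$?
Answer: $- \frac{1}{10} \approx -0.1$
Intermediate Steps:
$n{\left(A \right)} = 0$
$O{\left(Q,T \right)} = 0$
$d{\left(u,I \right)} = -5 + I + u$ ($d{\left(u,I \right)} = \left(u + I\right) - 5 = \left(I + u\right) - 5 = -5 + I + u$)
$\frac{1}{d{\left(O{\left(2,v{\left(1 \right)} \right)} 3 + 6,-11 \right)}} = \frac{1}{-5 - 11 + \left(0 \cdot 3 + 6\right)} = \frac{1}{-5 - 11 + \left(0 + 6\right)} = \frac{1}{-5 - 11 + 6} = \frac{1}{-10} = - \frac{1}{10}$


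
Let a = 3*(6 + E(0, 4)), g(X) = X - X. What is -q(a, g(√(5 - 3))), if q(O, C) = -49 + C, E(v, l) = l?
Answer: 49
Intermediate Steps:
g(X) = 0
a = 30 (a = 3*(6 + 4) = 3*10 = 30)
-q(a, g(√(5 - 3))) = -(-49 + 0) = -1*(-49) = 49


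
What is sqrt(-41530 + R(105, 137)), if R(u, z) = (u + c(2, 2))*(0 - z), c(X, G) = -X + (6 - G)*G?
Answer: I*sqrt(56737) ≈ 238.2*I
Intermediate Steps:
c(X, G) = -X + G*(6 - G)
R(u, z) = -z*(6 + u) (R(u, z) = (u + (-1*2 - 1*2**2 + 6*2))*(0 - z) = (u + (-2 - 1*4 + 12))*(-z) = (u + (-2 - 4 + 12))*(-z) = (u + 6)*(-z) = (6 + u)*(-z) = -z*(6 + u))
sqrt(-41530 + R(105, 137)) = sqrt(-41530 - 1*137*(6 + 105)) = sqrt(-41530 - 1*137*111) = sqrt(-41530 - 15207) = sqrt(-56737) = I*sqrt(56737)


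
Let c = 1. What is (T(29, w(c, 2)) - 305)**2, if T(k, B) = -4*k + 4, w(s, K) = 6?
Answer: 173889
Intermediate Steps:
T(k, B) = 4 - 4*k
(T(29, w(c, 2)) - 305)**2 = ((4 - 4*29) - 305)**2 = ((4 - 116) - 305)**2 = (-112 - 305)**2 = (-417)**2 = 173889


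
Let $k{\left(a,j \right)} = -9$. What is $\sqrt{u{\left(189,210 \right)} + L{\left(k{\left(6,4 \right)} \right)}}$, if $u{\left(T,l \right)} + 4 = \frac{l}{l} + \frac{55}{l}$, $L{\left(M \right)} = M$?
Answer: $\frac{i \sqrt{20706}}{42} \approx 3.4261 i$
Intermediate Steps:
$u{\left(T,l \right)} = -3 + \frac{55}{l}$ ($u{\left(T,l \right)} = -4 + \left(\frac{l}{l} + \frac{55}{l}\right) = -4 + \left(1 + \frac{55}{l}\right) = -3 + \frac{55}{l}$)
$\sqrt{u{\left(189,210 \right)} + L{\left(k{\left(6,4 \right)} \right)}} = \sqrt{\left(-3 + \frac{55}{210}\right) - 9} = \sqrt{\left(-3 + 55 \cdot \frac{1}{210}\right) - 9} = \sqrt{\left(-3 + \frac{11}{42}\right) - 9} = \sqrt{- \frac{115}{42} - 9} = \sqrt{- \frac{493}{42}} = \frac{i \sqrt{20706}}{42}$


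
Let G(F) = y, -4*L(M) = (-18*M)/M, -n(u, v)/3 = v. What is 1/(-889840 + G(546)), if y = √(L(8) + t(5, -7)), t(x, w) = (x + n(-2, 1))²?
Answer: -1779680/1583630451183 - √34/1583630451183 ≈ -1.1238e-6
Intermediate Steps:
n(u, v) = -3*v
L(M) = 9/2 (L(M) = -(-18*M)/(4*M) = -¼*(-18) = 9/2)
t(x, w) = (-3 + x)² (t(x, w) = (x - 3*1)² = (x - 3)² = (-3 + x)²)
y = √34/2 (y = √(9/2 + (-3 + 5)²) = √(9/2 + 2²) = √(9/2 + 4) = √(17/2) = √34/2 ≈ 2.9155)
G(F) = √34/2
1/(-889840 + G(546)) = 1/(-889840 + √34/2)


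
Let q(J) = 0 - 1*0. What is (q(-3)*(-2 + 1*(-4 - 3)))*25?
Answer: 0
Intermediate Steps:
q(J) = 0 (q(J) = 0 + 0 = 0)
(q(-3)*(-2 + 1*(-4 - 3)))*25 = (0*(-2 + 1*(-4 - 3)))*25 = (0*(-2 + 1*(-7)))*25 = (0*(-2 - 7))*25 = (0*(-9))*25 = 0*25 = 0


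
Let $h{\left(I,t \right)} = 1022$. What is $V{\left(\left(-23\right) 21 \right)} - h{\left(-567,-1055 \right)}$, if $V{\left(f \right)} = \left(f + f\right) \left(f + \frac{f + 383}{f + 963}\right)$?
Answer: $\frac{1863029}{4} \approx 4.6576 \cdot 10^{5}$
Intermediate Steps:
$V{\left(f \right)} = 2 f \left(f + \frac{383 + f}{963 + f}\right)$
$V{\left(\left(-23\right) 21 \right)} - h{\left(-567,-1055 \right)} = \frac{2 \left(\left(-23\right) 21\right) \left(383 + \left(\left(-23\right) 21\right)^{2} + 964 \left(\left(-23\right) 21\right)\right)}{963 - 483} - 1022 = 2 \left(-483\right) \frac{1}{963 - 483} \left(383 + \left(-483\right)^{2} + 964 \left(-483\right)\right) - 1022 = 2 \left(-483\right) \frac{1}{480} \left(383 + 233289 - 465612\right) - 1022 = 2 \left(-483\right) \frac{1}{480} \left(-231940\right) - 1022 = \frac{1867117}{4} - 1022 = \frac{1863029}{4}$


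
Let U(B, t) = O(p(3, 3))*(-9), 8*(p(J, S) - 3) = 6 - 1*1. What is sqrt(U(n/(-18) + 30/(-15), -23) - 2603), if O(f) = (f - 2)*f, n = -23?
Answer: I*sqrt(169985)/8 ≈ 51.537*I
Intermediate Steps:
p(J, S) = 29/8 (p(J, S) = 3 + (6 - 1*1)/8 = 3 + (6 - 1)/8 = 3 + (1/8)*5 = 3 + 5/8 = 29/8)
O(f) = f*(-2 + f) (O(f) = (-2 + f)*f = f*(-2 + f))
U(B, t) = -3393/64 (U(B, t) = (29*(-2 + 29/8)/8)*(-9) = ((29/8)*(13/8))*(-9) = (377/64)*(-9) = -3393/64)
sqrt(U(n/(-18) + 30/(-15), -23) - 2603) = sqrt(-3393/64 - 2603) = sqrt(-169985/64) = I*sqrt(169985)/8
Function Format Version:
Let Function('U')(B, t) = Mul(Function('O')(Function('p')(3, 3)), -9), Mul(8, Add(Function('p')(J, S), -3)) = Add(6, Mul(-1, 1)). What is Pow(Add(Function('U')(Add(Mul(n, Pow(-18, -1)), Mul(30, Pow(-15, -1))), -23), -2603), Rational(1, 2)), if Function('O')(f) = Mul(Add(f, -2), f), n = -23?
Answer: Mul(Rational(1, 8), I, Pow(169985, Rational(1, 2))) ≈ Mul(51.537, I)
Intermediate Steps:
Function('p')(J, S) = Rational(29, 8) (Function('p')(J, S) = Add(3, Mul(Rational(1, 8), Add(6, Mul(-1, 1)))) = Add(3, Mul(Rational(1, 8), Add(6, -1))) = Add(3, Mul(Rational(1, 8), 5)) = Add(3, Rational(5, 8)) = Rational(29, 8))
Function('O')(f) = Mul(f, Add(-2, f)) (Function('O')(f) = Mul(Add(-2, f), f) = Mul(f, Add(-2, f)))
Function('U')(B, t) = Rational(-3393, 64) (Function('U')(B, t) = Mul(Mul(Rational(29, 8), Add(-2, Rational(29, 8))), -9) = Mul(Mul(Rational(29, 8), Rational(13, 8)), -9) = Mul(Rational(377, 64), -9) = Rational(-3393, 64))
Pow(Add(Function('U')(Add(Mul(n, Pow(-18, -1)), Mul(30, Pow(-15, -1))), -23), -2603), Rational(1, 2)) = Pow(Add(Rational(-3393, 64), -2603), Rational(1, 2)) = Pow(Rational(-169985, 64), Rational(1, 2)) = Mul(Rational(1, 8), I, Pow(169985, Rational(1, 2)))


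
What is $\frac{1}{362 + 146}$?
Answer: $\frac{1}{508} \approx 0.0019685$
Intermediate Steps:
$\frac{1}{362 + 146} = \frac{1}{508}$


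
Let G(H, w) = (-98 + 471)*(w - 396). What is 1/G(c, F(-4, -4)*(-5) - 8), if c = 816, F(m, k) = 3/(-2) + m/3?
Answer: -6/872447 ≈ -6.8772e-6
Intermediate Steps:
F(m, k) = -3/2 + m/3 (F(m, k) = 3*(-½) + m*(⅓) = -3/2 + m/3)
G(H, w) = -147708 + 373*w (G(H, w) = 373*(-396 + w) = -147708 + 373*w)
1/G(c, F(-4, -4)*(-5) - 8) = 1/(-147708 + 373*((-3/2 + (⅓)*(-4))*(-5) - 8)) = 1/(-147708 + 373*((-3/2 - 4/3)*(-5) - 8)) = 1/(-147708 + 373*(-17/6*(-5) - 8)) = 1/(-147708 + 373*(85/6 - 8)) = 1/(-147708 + 373*(37/6)) = 1/(-147708 + 13801/6) = 1/(-872447/6) = -6/872447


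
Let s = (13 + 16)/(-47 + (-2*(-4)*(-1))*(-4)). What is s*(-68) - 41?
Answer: 1357/15 ≈ 90.467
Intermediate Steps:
s = -29/15 (s = 29/(-47 + (8*(-1))*(-4)) = 29/(-47 - 8*(-4)) = 29/(-47 + 32) = 29/(-15) = 29*(-1/15) = -29/15 ≈ -1.9333)
s*(-68) - 41 = -29/15*(-68) - 41 = 1972/15 - 41 = 1357/15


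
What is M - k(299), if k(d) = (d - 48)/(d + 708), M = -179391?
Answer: -180646988/1007 ≈ -1.7939e+5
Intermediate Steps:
k(d) = (-48 + d)/(708 + d)
M - k(299) = -179391 - (-48 + 299)/(708 + 299) = -179391 - 251/1007 = -180646988/1007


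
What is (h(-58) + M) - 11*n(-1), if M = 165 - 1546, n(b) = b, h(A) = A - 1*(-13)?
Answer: -1415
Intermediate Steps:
h(A) = 13 + A (h(A) = A + 13 = 13 + A)
M = -1381
(h(-58) + M) - 11*n(-1) = ((13 - 58) - 1381) - 11*(-1) = (-45 - 1381) + 11 = -1426 + 11 = -1415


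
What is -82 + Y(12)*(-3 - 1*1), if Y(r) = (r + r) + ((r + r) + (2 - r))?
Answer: -234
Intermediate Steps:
Y(r) = 2 + 3*r (Y(r) = 2*r + (2*r + (2 - r)) = 2*r + (2 + r) = 2 + 3*r)
-82 + Y(12)*(-3 - 1*1) = -82 + (2 + 3*12)*(-3 - 1*1) = -82 + (2 + 36)*(-3 - 1) = -82 + 38*(-4) = -82 - 152 = -234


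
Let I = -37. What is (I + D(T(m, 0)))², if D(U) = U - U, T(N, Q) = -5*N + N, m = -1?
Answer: 1369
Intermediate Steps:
T(N, Q) = -4*N
D(U) = 0
(I + D(T(m, 0)))² = (-37 + 0)² = (-37)² = 1369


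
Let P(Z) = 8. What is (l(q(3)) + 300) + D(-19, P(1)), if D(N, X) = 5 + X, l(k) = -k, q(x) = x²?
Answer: 304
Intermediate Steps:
(l(q(3)) + 300) + D(-19, P(1)) = (-1*3² + 300) + (5 + 8) = (-1*9 + 300) + 13 = (-9 + 300) + 13 = 291 + 13 = 304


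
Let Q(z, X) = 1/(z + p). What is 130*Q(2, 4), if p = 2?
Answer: 65/2 ≈ 32.500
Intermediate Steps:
Q(z, X) = 1/(2 + z) (Q(z, X) = 1/(z + 2) = 1/(2 + z))
130*Q(2, 4) = 130/(2 + 2) = 130/4 = 130*(1/4) = 65/2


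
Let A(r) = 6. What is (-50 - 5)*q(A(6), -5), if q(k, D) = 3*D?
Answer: 825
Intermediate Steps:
(-50 - 5)*q(A(6), -5) = (-50 - 5)*(3*(-5)) = -55*(-15) = 825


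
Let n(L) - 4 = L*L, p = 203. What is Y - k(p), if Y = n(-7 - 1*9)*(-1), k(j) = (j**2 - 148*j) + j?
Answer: -11628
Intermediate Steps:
n(L) = 4 + L**2 (n(L) = 4 + L*L = 4 + L**2)
k(j) = j**2 - 147*j
Y = -260 (Y = (4 + (-7 - 1*9)**2)*(-1) = (4 + (-7 - 9)**2)*(-1) = (4 + (-16)**2)*(-1) = (4 + 256)*(-1) = 260*(-1) = -260)
Y - k(p) = -260 - 203*(-147 + 203) = -260 - 203*56 = -260 - 1*11368 = -260 - 11368 = -11628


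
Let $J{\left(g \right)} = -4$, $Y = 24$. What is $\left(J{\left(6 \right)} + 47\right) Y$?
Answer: $1032$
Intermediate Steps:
$\left(J{\left(6 \right)} + 47\right) Y = \left(-4 + 47\right) 24 = 43 \cdot 24 = 1032$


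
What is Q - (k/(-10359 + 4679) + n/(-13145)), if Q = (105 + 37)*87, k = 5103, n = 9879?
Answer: 184503461211/14932720 ≈ 12356.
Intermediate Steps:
Q = 12354 (Q = 142*87 = 12354)
Q - (k/(-10359 + 4679) + n/(-13145)) = 12354 - (5103/(-10359 + 4679) + 9879/(-13145)) = 12354 - (5103/(-5680) + 9879*(-1/13145)) = 12354 - (5103*(-1/5680) - 9879/13145) = 12354 - (-5103/5680 - 9879/13145) = 12354 - 1*(-24638331/14932720) = 12354 + 24638331/14932720 = 184503461211/14932720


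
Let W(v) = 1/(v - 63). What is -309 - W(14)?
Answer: -15140/49 ≈ -308.98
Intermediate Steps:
W(v) = 1/(-63 + v)
-309 - W(14) = -309 - 1/(-63 + 14) = -309 - 1/(-49) = -309 - 1*(-1/49) = -309 + 1/49 = -15140/49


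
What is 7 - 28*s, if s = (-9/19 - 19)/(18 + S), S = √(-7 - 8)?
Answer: 77189/2147 - 10360*I*√15/6441 ≈ 35.952 - 6.2295*I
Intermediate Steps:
S = I*√15 (S = √(-15) = I*√15 ≈ 3.873*I)
s = -370/(19*(18 + I*√15)) (s = (-9/19 - 19)/(18 + I*√15) = -370/(19*(18 + I*√15)) ≈ -1.034 + 0.22248*I)
7 - 28*s = 7 - 28*(-2220/2147 + 370*I*√15/6441) = 7 + (62160/2147 - 10360*I*√15/6441) = 77189/2147 - 10360*I*√15/6441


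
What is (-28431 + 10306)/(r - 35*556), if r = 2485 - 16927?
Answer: 18125/33902 ≈ 0.53463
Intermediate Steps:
r = -14442
(-28431 + 10306)/(r - 35*556) = (-28431 + 10306)/(-14442 - 35*556) = -18125/(-14442 - 19460) = -18125/(-33902) = -18125*(-1/33902) = 18125/33902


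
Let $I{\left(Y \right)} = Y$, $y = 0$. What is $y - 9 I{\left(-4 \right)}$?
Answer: $36$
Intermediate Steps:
$y - 9 I{\left(-4 \right)} = 0 - -36 = 0 + 36 = 36$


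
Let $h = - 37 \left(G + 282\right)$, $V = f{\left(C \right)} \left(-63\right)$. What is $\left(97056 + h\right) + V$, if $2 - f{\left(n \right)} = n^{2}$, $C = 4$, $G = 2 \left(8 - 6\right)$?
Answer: $87356$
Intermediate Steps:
$G = 4$ ($G = 2 \cdot 2 = 4$)
$f{\left(n \right)} = 2 - n^{2}$
$V = 882$ ($V = \left(2 - 4^{2}\right) \left(-63\right) = \left(2 - 16\right) \left(-63\right) = \left(-14\right) \left(-63\right) = 882$)
$h = -10582$ ($h = - 37 \left(4 + 282\right) = \left(-37\right) 286 = -10582$)
$\left(97056 + h\right) + V = \left(97056 - 10582\right) + 882 = 86474 + 882 = 87356$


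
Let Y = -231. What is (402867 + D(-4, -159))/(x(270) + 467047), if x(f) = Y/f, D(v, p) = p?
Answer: 36243720/42034153 ≈ 0.86224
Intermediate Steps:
x(f) = -231/f
(402867 + D(-4, -159))/(x(270) + 467047) = (402867 - 159)/(-231/270 + 467047) = 402708/(-231*1/270 + 467047) = 402708/(-77/90 + 467047) = 402708/(42034153/90) = 402708*(90/42034153) = 36243720/42034153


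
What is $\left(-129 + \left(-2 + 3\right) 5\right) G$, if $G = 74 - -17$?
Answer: $-11284$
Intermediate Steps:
$G = 91$ ($G = 74 + 17 = 91$)
$\left(-129 + \left(-2 + 3\right) 5\right) G = \left(-129 + \left(-2 + 3\right) 5\right) 91 = \left(-129 + 1 \cdot 5\right) 91 = \left(-129 + 5\right) 91 = \left(-124\right) 91 = -11284$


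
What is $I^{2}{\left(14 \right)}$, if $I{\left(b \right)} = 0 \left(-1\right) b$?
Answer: $0$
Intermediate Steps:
$I{\left(b \right)} = 0$ ($I{\left(b \right)} = 0 b = 0$)
$I^{2}{\left(14 \right)} = 0^{2} = 0$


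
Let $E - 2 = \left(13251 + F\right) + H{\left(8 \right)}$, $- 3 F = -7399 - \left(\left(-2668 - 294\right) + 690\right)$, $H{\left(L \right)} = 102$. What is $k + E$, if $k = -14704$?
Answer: $360$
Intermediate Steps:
$F = 1709$ ($F = - \frac{-7399 - \left(\left(-2668 - 294\right) + 690\right)}{3} = - \frac{-7399 - \left(-2962 + 690\right)}{3} = - \frac{-7399 - -2272}{3} = - \frac{-7399 + 2272}{3} = \left(- \frac{1}{3}\right) \left(-5127\right) = 1709$)
$E = 15064$ ($E = 2 + \left(\left(13251 + 1709\right) + 102\right) = 2 + \left(14960 + 102\right) = 2 + 15062 = 15064$)
$k + E = -14704 + 15064 = 360$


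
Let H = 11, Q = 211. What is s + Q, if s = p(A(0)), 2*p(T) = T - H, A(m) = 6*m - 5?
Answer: 203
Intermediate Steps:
A(m) = -5 + 6*m
p(T) = -11/2 + T/2 (p(T) = (T - 1*11)/2 = (T - 11)/2 = (-11 + T)/2 = -11/2 + T/2)
s = -8 (s = -11/2 + (-5 + 6*0)/2 = -11/2 + (-5 + 0)/2 = -11/2 + (½)*(-5) = -11/2 - 5/2 = -8)
s + Q = -8 + 211 = 203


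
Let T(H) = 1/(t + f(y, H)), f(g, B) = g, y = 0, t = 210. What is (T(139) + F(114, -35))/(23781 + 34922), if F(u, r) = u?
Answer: 23941/12327630 ≈ 0.0019421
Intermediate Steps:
T(H) = 1/210 (T(H) = 1/(210 + 0) = 1/210)
(T(139) + F(114, -35))/(23781 + 34922) = (1/210 + 114)/(23781 + 34922) = (23941/210)/58703 = (23941/210)*(1/58703) = 23941/12327630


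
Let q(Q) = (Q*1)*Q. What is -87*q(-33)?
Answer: -94743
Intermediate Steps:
q(Q) = Q² (q(Q) = Q*Q = Q²)
-87*q(-33) = -87*(-33)² = -87*1089 = -94743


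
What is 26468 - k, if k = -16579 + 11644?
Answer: 31403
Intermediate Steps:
k = -4935
26468 - k = 26468 - 1*(-4935) = 26468 + 4935 = 31403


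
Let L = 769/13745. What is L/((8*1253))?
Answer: 769/137779880 ≈ 5.5814e-6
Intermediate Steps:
L = 769/13745 (L = 769*(1/13745) = 769/13745 ≈ 0.055948)
L/((8*1253)) = 769/(13745*((8*1253))) = (769/13745)/10024 = (769/13745)*(1/10024) = 769/137779880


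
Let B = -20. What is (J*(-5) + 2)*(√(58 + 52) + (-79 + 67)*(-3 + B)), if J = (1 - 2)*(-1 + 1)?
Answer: 552 + 2*√110 ≈ 572.98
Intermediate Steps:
J = 0 (J = -1*0 = 0)
(J*(-5) + 2)*(√(58 + 52) + (-79 + 67)*(-3 + B)) = (0*(-5) + 2)*(√(58 + 52) + (-79 + 67)*(-3 - 20)) = (0 + 2)*(√110 - 12*(-23)) = 2*(√110 + 276) = 2*(276 + √110) = 552 + 2*√110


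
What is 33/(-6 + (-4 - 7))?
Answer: -33/17 ≈ -1.9412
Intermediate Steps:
33/(-6 + (-4 - 7)) = 33/(-6 - 11) = 33/(-17) = 33*(-1/17) = -33/17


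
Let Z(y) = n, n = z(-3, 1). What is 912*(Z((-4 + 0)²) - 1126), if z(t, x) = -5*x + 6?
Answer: -1026000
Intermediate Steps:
z(t, x) = 6 - 5*x
n = 1 (n = 6 - 5*1 = 6 - 5 = 1)
Z(y) = 1
912*(Z((-4 + 0)²) - 1126) = 912*(1 - 1126) = 912*(-1125) = -1026000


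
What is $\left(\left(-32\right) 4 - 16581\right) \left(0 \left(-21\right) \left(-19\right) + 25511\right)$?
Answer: $-426263299$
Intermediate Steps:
$\left(\left(-32\right) 4 - 16581\right) \left(0 \left(-21\right) \left(-19\right) + 25511\right) = \left(-128 - 16581\right) \left(0 \left(-19\right) + 25511\right) = - 16709 \left(0 + 25511\right) = \left(-16709\right) 25511 = -426263299$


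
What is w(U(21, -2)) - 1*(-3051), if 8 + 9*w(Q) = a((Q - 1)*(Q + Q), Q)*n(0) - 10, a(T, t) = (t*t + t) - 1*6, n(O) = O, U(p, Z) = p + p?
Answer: 3049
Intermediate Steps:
U(p, Z) = 2*p
a(T, t) = -6 + t + t² (a(T, t) = (t² + t) - 6 = (t + t²) - 6 = -6 + t + t²)
w(Q) = -2 (w(Q) = -8/9 + ((-6 + Q + Q²)*0 - 10)/9 = -8/9 + (0 - 10)/9 = -8/9 + (⅑)*(-10) = -8/9 - 10/9 = -2)
w(U(21, -2)) - 1*(-3051) = -2 - 1*(-3051) = -2 + 3051 = 3049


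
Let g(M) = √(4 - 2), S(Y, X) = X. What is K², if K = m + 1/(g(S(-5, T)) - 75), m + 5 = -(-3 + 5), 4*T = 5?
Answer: 1555198098/31618129 + 78872*√2/31618129 ≈ 49.190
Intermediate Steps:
T = 5/4 (T = (¼)*5 = 5/4 ≈ 1.2500)
g(M) = √2
m = -7 (m = -5 - (-3 + 5) = -5 - 1*2 = -5 - 2 = -7)
K = -7 + 1/(-75 + √2) (K = -7 + 1/(√2 - 75) = -7 + 1/(-75 + √2) ≈ -7.0136)
K² = (-39436/5623 - √2/5623)²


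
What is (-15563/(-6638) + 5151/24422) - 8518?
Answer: -345116568081/40528309 ≈ -8515.4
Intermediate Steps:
(-15563/(-6638) + 5151/24422) - 8518 = (-15563*(-1/6638) + 5151*(1/24422)) - 8518 = (15563/6638 + 5151/24422) - 8518 = 103567981/40528309 - 8518 = -345116568081/40528309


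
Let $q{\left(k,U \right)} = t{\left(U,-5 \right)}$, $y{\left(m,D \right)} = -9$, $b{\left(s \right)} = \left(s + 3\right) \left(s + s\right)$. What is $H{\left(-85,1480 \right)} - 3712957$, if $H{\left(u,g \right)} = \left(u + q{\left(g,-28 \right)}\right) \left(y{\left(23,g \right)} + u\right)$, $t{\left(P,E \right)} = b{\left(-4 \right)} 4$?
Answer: $-3707975$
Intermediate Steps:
$b{\left(s \right)} = 2 s \left(3 + s\right)$ ($b{\left(s \right)} = \left(3 + s\right) 2 s = 2 s \left(3 + s\right)$)
$t{\left(P,E \right)} = 32$ ($t{\left(P,E \right)} = 2 \left(-4\right) \left(3 - 4\right) 4 = 2 \left(-4\right) \left(-1\right) 4 = 8 \cdot 4 = 32$)
$q{\left(k,U \right)} = 32$
$H{\left(u,g \right)} = \left(-9 + u\right) \left(32 + u\right)$ ($H{\left(u,g \right)} = \left(u + 32\right) \left(-9 + u\right) = \left(32 + u\right) \left(-9 + u\right) = \left(-9 + u\right) \left(32 + u\right)$)
$H{\left(-85,1480 \right)} - 3712957 = \left(-288 + \left(-85\right)^{2} + 23 \left(-85\right)\right) - 3712957 = \left(-288 + 7225 - 1955\right) - 3712957 = 4982 - 3712957 = -3707975$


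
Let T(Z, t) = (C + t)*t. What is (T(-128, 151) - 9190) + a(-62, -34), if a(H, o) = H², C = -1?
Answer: 17304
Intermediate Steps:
T(Z, t) = t*(-1 + t) (T(Z, t) = (-1 + t)*t = t*(-1 + t))
(T(-128, 151) - 9190) + a(-62, -34) = (151*(-1 + 151) - 9190) + (-62)² = (151*150 - 9190) + 3844 = (22650 - 9190) + 3844 = 13460 + 3844 = 17304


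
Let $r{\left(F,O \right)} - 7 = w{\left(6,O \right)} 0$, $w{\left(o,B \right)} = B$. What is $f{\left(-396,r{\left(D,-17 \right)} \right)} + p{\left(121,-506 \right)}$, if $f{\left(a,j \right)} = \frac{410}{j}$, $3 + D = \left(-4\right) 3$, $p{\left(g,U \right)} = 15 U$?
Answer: $- \frac{52720}{7} \approx -7531.4$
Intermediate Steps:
$D = -15$ ($D = -3 - 12 = -15$)
$r{\left(F,O \right)} = 7$ ($r{\left(F,O \right)} = 7 + O 0 = 7 + 0 = 7$)
$f{\left(-396,r{\left(D,-17 \right)} \right)} + p{\left(121,-506 \right)} = \frac{410}{7} + 15 \left(-506\right) = 410 \cdot \frac{1}{7} - 7590 = \frac{410}{7} - 7590 = - \frac{52720}{7}$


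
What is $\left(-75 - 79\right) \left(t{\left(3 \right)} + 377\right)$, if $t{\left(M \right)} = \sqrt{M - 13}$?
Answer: $-58058 - 154 i \sqrt{10} \approx -58058.0 - 486.99 i$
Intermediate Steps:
$t{\left(M \right)} = \sqrt{-13 + M}$
$\left(-75 - 79\right) \left(t{\left(3 \right)} + 377\right) = \left(-75 - 79\right) \left(\sqrt{-13 + 3} + 377\right) = \left(-75 - 79\right) \left(\sqrt{-10} + 377\right) = - 154 \left(i \sqrt{10} + 377\right) = - 154 \left(377 + i \sqrt{10}\right) = -58058 - 154 i \sqrt{10}$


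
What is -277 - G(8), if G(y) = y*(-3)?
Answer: -253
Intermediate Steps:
G(y) = -3*y
-277 - G(8) = -277 - (-3)*8 = -277 - 1*(-24) = -277 + 24 = -253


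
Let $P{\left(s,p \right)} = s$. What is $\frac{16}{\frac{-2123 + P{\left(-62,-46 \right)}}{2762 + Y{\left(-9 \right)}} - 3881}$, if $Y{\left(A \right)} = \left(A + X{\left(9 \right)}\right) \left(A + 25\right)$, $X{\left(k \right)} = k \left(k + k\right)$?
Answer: $- \frac{16672}{4044439} \approx -0.0041222$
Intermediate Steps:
$X{\left(k \right)} = 2 k^{2}$ ($X{\left(k \right)} = k 2 k = 2 k^{2}$)
$Y{\left(A \right)} = \left(25 + A\right) \left(162 + A\right)$ ($Y{\left(A \right)} = \left(A + 2 \cdot 9^{2}\right) \left(A + 25\right) = \left(A + 2 \cdot 81\right) \left(25 + A\right) = \left(A + 162\right) \left(25 + A\right) = \left(162 + A\right) \left(25 + A\right) = \left(25 + A\right) \left(162 + A\right)$)
$\frac{16}{\frac{-2123 + P{\left(-62,-46 \right)}}{2762 + Y{\left(-9 \right)}} - 3881} = \frac{16}{\frac{-2123 - 62}{2762 + \left(4050 + \left(-9\right)^{2} + 187 \left(-9\right)\right)} - 3881} = \frac{16}{- \frac{2185}{2762 + \left(4050 + 81 - 1683\right)} - 3881} = \frac{16}{- \frac{2185}{2762 + 2448} - 3881} = \frac{16}{- \frac{2185}{5210} - 3881} = \frac{16}{\left(-2185\right) \frac{1}{5210} - 3881} = \frac{16}{- \frac{437}{1042} - 3881} = \frac{16}{- \frac{4044439}{1042}} = 16 \left(- \frac{1042}{4044439}\right) = - \frac{16672}{4044439}$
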